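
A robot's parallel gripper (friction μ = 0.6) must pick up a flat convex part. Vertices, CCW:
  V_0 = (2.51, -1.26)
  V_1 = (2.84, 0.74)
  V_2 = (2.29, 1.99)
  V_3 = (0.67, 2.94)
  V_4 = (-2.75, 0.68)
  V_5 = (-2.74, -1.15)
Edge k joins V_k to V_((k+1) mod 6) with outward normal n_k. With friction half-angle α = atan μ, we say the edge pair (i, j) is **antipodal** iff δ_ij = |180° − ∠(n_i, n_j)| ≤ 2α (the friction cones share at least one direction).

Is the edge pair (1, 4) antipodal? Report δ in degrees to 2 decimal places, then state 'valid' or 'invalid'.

δ = 23.44°, valid

α = atan 0.6 = 30.96°;  2α = 61.93°
edge 1: e_1 = (-0.55, +1.25);  n_1 = (+0.9153, +0.4027)
edge 4: e_4 = (+0.01, -1.83);  n_4 = (-1.0000, -0.0055)
∠(n_1, n_4) = 156.56°
δ = |180° − 156.56°| = 23.44°
23.44° ≤ 2α = 61.93°  →  valid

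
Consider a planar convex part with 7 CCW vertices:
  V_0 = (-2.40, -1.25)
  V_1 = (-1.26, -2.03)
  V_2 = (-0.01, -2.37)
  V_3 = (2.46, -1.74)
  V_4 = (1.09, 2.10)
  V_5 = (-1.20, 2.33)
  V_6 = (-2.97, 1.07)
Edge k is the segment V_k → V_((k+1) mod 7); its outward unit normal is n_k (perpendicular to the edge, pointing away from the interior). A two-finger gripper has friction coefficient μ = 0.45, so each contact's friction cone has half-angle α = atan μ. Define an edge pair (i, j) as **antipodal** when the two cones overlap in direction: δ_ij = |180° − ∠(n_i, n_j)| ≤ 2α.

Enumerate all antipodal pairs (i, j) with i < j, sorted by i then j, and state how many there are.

count = 6; pairs: (0,3), (0,4), (1,4), (2,4), (2,5), (3,6)

α = atan 0.45 = 24.23°;  2α = 48.46°
n_0 = (-0.5647, -0.8253)
n_1 = (-0.2625, -0.9649)
n_2 = (+0.2471, -0.9690)
n_3 = (+0.9419, +0.3360)
n_4 = (+0.0999, +0.9950)
n_5 = (-0.5799, +0.8147)
n_6 = (-0.9711, -0.2386)
  (0,1): δ = 160.84°  ·
  (0,2): δ = 131.31°  ·
  (0,3): δ = 35.98°  ✓
  (0,4): δ = 28.64°  ✓
  (0,5): δ = 69.83°  ·
  (0,6): δ = 138.18°  ·
  (1,2): δ = 150.47°  ·
  (1,3): δ = 55.15°  ·
  (1,4): δ = 9.48°  ✓
  (1,5): δ = 50.66°  ·
  (1,6): δ = 119.02°  ·
  (2,3): δ = 84.67°  ·
  (2,4): δ = 20.04°  ✓
  (2,5): δ = 21.14°  ✓
  (2,6): δ = 89.49°  ·
  (3,4): δ = 115.37°  ·
  (3,5): δ = 74.19°  ·
  (3,6): δ = 5.83°  ✓
  (4,5): δ = 138.82°  ·
  (4,6): δ = 70.46°  ·
  (5,6): δ = 111.64°  ·
antipodal pairs: 6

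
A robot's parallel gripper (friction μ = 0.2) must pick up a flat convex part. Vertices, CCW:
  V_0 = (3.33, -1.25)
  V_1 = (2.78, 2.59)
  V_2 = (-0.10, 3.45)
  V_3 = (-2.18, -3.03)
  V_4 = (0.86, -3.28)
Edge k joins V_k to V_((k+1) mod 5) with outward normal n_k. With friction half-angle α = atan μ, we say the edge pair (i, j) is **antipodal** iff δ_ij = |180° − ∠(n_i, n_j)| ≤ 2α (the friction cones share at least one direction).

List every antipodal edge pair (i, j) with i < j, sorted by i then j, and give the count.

count = 1; pairs: (1,3)

α = atan 0.2 = 11.31°;  2α = 22.62°
n_0 = (+0.9899, +0.1418)
n_1 = (+0.2861, +0.9582)
n_2 = (-0.9522, +0.3056)
n_3 = (-0.0820, -0.9966)
n_4 = (+0.6349, -0.7726)
  (0,1): δ = 114.78°  ·
  (0,2): δ = 25.95°  ·
  (0,3): δ = 77.15°  ·
  (0,4): δ = 121.26°  ·
  (1,2): δ = 91.17°  ·
  (1,3): δ = 11.92°  ✓
  (1,4): δ = 56.04°  ·
  (2,3): δ = 76.91°  ·
  (2,4): δ = 32.79°  ·
  (3,4): δ = 135.88°  ·
antipodal pairs: 1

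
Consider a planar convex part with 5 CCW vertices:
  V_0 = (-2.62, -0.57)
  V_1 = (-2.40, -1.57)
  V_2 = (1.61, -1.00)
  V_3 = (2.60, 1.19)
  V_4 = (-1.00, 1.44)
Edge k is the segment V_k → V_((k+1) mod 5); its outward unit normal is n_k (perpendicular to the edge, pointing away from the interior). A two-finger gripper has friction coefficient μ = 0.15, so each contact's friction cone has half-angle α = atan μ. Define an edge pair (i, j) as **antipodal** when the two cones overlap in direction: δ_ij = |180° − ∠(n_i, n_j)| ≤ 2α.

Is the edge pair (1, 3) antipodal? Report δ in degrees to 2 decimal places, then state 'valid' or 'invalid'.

δ = 12.06°, valid

α = atan 0.15 = 8.53°;  2α = 17.06°
edge 1: e_1 = (+4.01, +0.57);  n_1 = (+0.1407, -0.9900)
edge 3: e_3 = (-3.60, +0.25);  n_3 = (+0.0693, +0.9976)
∠(n_1, n_3) = 167.94°
δ = |180° − 167.94°| = 12.06°
12.06° ≤ 2α = 17.06°  →  valid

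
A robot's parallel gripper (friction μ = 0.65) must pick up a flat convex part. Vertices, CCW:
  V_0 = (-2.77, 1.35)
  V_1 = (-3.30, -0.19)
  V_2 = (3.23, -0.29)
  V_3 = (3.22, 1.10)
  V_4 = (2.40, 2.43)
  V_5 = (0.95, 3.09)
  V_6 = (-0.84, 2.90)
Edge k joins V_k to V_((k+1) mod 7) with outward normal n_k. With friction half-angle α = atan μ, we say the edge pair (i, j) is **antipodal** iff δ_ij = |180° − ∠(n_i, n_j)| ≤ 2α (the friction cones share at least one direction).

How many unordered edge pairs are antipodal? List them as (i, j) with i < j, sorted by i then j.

count = 7; pairs: (0,2), (0,3), (1,3), (1,4), (1,5), (1,6), (2,6)

α = atan 0.65 = 33.02°;  2α = 66.05°
n_0 = (-0.9456, +0.3254)
n_1 = (-0.0153, -0.9999)
n_2 = (+1.0000, +0.0072)
n_3 = (+0.8512, +0.5248)
n_4 = (+0.4143, +0.9102)
n_5 = (-0.1056, +0.9944)
n_6 = (-0.6262, +0.7797)
  (0,1): δ = 71.89°  ·
  (0,2): δ = 19.40°  ✓
  (0,3): δ = 50.65°  ✓
  (0,4): δ = 84.52°  ·
  (0,5): δ = 115.05°  ·
  (0,6): δ = 147.76°  ·
  (1,2): δ = 88.71°  ·
  (1,3): δ = 57.47°  ✓
  (1,4): δ = 23.60°  ✓
  (1,5): δ = 6.94°  ✓
  (1,6): δ = 39.65°  ✓
  (2,3): δ = 148.76°  ·
  (2,4): δ = 114.89°  ·
  (2,5): δ = 84.35°  ·
  (2,6): δ = 51.64°  ✓
  (3,4): δ = 146.13°  ·
  (3,5): δ = 115.60°  ·
  (3,6): δ = 82.89°  ·
  (4,5): δ = 149.47°  ·
  (4,6): δ = 116.76°  ·
  (5,6): δ = 147.29°  ·
antipodal pairs: 7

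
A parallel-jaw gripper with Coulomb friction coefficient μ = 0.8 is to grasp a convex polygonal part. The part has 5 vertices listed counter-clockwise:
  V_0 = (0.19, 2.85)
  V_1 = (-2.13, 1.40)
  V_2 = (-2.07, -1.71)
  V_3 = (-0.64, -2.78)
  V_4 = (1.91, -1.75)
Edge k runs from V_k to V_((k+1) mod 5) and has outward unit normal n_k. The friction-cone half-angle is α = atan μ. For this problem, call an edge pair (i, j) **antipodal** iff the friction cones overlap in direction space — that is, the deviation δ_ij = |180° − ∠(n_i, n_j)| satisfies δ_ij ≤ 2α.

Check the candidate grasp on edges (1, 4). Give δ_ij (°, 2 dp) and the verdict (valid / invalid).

α = atan 0.8 = 38.66°;  2α = 77.32°
edge 1: e_1 = (+0.06, -3.11);  n_1 = (-0.9998, -0.0193)
edge 4: e_4 = (-1.72, +4.60);  n_4 = (+0.9367, +0.3502)
∠(n_1, n_4) = 160.60°
δ = |180° − 160.60°| = 19.40°
19.40° ≤ 2α = 77.32°  →  valid

δ = 19.40°, valid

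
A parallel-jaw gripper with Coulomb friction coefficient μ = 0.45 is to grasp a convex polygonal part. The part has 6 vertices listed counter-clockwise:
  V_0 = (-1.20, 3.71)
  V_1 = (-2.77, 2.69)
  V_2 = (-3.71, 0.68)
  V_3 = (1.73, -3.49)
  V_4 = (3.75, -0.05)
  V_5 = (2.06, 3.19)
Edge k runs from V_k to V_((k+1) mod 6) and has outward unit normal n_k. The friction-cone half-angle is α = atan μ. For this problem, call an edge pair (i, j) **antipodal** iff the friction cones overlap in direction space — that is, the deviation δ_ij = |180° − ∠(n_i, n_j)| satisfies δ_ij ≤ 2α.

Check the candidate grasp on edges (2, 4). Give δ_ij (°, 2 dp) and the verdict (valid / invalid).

δ = 24.98°, valid

α = atan 0.45 = 24.23°;  2α = 48.46°
edge 2: e_2 = (+5.44, -4.17);  n_2 = (-0.6084, -0.7937)
edge 4: e_4 = (-1.69, +3.24);  n_4 = (+0.8866, +0.4625)
∠(n_2, n_4) = 155.02°
δ = |180° − 155.02°| = 24.98°
24.98° ≤ 2α = 48.46°  →  valid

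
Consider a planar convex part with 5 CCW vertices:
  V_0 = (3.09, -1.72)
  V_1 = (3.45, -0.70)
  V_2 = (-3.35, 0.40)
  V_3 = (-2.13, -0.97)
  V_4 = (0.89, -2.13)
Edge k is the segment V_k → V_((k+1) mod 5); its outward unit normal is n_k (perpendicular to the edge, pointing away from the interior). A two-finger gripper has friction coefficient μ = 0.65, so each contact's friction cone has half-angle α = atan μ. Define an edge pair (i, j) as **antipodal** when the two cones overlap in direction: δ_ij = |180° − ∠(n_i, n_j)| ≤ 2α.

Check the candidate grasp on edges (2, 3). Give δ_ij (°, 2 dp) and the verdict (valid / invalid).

α = atan 0.65 = 33.02°;  2α = 66.05°
edge 2: e_2 = (+1.22, -1.37);  n_2 = (-0.7468, -0.6650)
edge 3: e_3 = (+3.02, -1.16);  n_3 = (-0.3586, -0.9335)
∠(n_2, n_3) = 27.30°
δ = |180° − 27.30°| = 152.70°
152.70° > 2α = 66.05°  →  invalid

δ = 152.70°, invalid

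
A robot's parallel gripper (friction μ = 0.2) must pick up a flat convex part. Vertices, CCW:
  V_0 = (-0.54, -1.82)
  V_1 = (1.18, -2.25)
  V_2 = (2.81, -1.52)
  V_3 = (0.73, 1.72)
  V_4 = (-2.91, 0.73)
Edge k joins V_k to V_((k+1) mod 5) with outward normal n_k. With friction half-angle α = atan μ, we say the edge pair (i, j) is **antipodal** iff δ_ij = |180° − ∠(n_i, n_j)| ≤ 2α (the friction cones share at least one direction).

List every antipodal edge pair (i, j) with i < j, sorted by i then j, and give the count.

α = atan 0.2 = 11.31°;  2α = 22.62°
n_0 = (-0.2425, -0.9701)
n_1 = (+0.4087, -0.9127)
n_2 = (+0.8415, +0.5402)
n_3 = (-0.2624, +0.9649)
n_4 = (-0.7325, -0.6808)
  (0,1): δ = 141.84°  ·
  (0,2): δ = 43.26°  ·
  (0,3): δ = 29.25°  ·
  (0,4): δ = 146.94°  ·
  (1,2): δ = 81.43°  ·
  (1,3): δ = 8.91°  ✓
  (1,4): δ = 108.78°  ·
  (2,3): δ = 107.48°  ·
  (2,4): δ = 10.21°  ✓
  (3,4): δ = 62.31°  ·
antipodal pairs: 2

count = 2; pairs: (1,3), (2,4)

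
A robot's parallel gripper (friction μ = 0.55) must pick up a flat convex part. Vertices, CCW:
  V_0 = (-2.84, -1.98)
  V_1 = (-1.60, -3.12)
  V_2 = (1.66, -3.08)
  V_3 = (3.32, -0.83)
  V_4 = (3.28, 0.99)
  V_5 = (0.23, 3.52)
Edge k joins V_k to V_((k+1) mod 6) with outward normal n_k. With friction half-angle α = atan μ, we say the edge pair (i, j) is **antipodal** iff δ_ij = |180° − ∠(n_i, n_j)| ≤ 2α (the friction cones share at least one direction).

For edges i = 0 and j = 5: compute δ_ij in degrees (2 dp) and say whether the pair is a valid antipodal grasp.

α = atan 0.55 = 28.81°;  2α = 57.62°
edge 0: e_0 = (+1.24, -1.14);  n_0 = (-0.6768, -0.7362)
edge 5: e_5 = (-3.07, -5.50);  n_5 = (-0.8732, +0.4874)
∠(n_0, n_5) = 76.58°
δ = |180° − 76.58°| = 103.42°
103.42° > 2α = 57.62°  →  invalid

δ = 103.42°, invalid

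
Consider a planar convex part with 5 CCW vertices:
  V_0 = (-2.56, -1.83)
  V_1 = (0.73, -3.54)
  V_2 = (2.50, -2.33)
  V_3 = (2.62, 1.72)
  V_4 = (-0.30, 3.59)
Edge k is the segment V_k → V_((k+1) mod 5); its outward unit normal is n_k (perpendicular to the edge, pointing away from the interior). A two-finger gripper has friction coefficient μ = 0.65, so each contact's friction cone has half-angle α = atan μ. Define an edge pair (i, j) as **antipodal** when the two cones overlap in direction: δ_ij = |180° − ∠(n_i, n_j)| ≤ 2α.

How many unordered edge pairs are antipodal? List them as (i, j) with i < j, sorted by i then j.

count = 4; pairs: (0,2), (0,3), (1,4), (2,4)

α = atan 0.65 = 33.02°;  2α = 66.05°
n_0 = (-0.4612, -0.8873)
n_1 = (+0.5643, -0.8255)
n_2 = (+0.9996, -0.0296)
n_3 = (+0.5393, +0.8421)
n_4 = (-0.9230, +0.3849)
  (0,1): δ = 118.18°  ·
  (0,2): δ = 64.23°  ✓
  (0,3): δ = 5.17°  ✓
  (0,4): δ = 94.83°  ·
  (1,2): δ = 126.05°  ·
  (1,3): δ = 66.99°  ·
  (1,4): δ = 33.01°  ✓
  (2,3): δ = 120.94°  ·
  (2,4): δ = 20.94°  ✓
  (3,4): δ = 80.00°  ·
antipodal pairs: 4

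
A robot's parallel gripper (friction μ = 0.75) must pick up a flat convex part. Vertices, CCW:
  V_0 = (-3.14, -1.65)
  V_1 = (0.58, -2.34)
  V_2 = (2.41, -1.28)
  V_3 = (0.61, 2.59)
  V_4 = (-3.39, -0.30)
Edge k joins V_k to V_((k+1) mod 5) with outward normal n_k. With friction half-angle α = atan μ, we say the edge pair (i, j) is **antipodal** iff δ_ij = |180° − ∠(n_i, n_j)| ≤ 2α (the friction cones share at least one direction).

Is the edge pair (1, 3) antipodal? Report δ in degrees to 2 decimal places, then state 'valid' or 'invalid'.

α = atan 0.75 = 36.87°;  2α = 73.74°
edge 1: e_1 = (+1.83, +1.06);  n_1 = (+0.5012, -0.8653)
edge 3: e_3 = (-4.00, -2.89);  n_3 = (-0.5856, +0.8106)
∠(n_1, n_3) = 174.23°
δ = |180° − 174.23°| = 5.77°
5.77° ≤ 2α = 73.74°  →  valid

δ = 5.77°, valid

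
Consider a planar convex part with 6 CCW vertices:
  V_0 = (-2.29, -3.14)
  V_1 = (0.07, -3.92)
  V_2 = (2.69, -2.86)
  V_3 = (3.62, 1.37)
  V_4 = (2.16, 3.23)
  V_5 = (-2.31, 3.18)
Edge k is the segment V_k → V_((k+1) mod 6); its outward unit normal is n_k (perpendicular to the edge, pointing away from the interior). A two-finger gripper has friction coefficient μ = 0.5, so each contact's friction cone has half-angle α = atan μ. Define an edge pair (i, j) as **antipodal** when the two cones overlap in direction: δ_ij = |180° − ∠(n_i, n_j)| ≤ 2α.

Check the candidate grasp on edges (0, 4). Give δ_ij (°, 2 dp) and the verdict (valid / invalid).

δ = 18.93°, valid

α = atan 0.5 = 26.57°;  2α = 53.13°
edge 0: e_0 = (+2.36, -0.78);  n_0 = (-0.3138, -0.9495)
edge 4: e_4 = (-4.47, -0.05);  n_4 = (-0.0112, +0.9999)
∠(n_0, n_4) = 161.07°
δ = |180° − 161.07°| = 18.93°
18.93° ≤ 2α = 53.13°  →  valid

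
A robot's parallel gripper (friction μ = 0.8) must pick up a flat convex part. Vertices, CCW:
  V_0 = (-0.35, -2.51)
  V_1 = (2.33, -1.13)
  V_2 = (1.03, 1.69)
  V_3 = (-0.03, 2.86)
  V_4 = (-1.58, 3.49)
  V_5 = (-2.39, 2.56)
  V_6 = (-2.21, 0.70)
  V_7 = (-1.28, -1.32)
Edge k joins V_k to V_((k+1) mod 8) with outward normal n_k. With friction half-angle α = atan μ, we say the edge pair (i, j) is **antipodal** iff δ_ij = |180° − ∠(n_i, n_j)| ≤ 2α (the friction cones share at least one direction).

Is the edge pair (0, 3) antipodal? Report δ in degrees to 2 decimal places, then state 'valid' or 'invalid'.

α = atan 0.8 = 38.66°;  2α = 77.32°
edge 0: e_0 = (+2.68, +1.38);  n_0 = (+0.4578, -0.8891)
edge 3: e_3 = (-1.55, +0.63);  n_3 = (+0.3765, +0.9264)
∠(n_0, n_3) = 130.64°
δ = |180° − 130.64°| = 49.36°
49.36° ≤ 2α = 77.32°  →  valid

δ = 49.36°, valid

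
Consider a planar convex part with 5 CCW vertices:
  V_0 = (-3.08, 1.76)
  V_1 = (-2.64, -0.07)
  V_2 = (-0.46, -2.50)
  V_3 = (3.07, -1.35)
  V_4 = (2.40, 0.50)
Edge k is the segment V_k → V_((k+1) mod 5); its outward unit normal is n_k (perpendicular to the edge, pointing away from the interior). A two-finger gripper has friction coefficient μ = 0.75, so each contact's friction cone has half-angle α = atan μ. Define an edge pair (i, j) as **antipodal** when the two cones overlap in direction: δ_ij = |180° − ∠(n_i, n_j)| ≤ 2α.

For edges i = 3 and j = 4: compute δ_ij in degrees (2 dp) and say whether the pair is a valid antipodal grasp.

δ = 122.86°, invalid

α = atan 0.75 = 36.87°;  2α = 73.74°
edge 3: e_3 = (-0.67, +1.85);  n_3 = (+0.9402, +0.3405)
edge 4: e_4 = (-5.48, +1.26);  n_4 = (+0.2241, +0.9746)
∠(n_3, n_4) = 57.14°
δ = |180° − 57.14°| = 122.86°
122.86° > 2α = 73.74°  →  invalid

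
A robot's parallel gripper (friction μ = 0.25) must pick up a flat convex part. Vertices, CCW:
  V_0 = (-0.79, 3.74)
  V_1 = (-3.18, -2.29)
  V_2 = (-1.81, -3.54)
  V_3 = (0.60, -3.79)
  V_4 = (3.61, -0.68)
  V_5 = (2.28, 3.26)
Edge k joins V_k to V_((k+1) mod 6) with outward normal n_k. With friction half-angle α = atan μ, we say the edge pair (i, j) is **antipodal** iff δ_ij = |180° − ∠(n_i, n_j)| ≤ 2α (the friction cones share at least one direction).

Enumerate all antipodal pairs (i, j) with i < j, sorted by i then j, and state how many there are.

count = 2; pairs: (0,3), (2,5)

α = atan 0.25 = 14.04°;  2α = 28.07°
n_0 = (-0.9296, +0.3685)
n_1 = (-0.6740, -0.7387)
n_2 = (-0.1032, -0.9947)
n_3 = (+0.7186, -0.6955)
n_4 = (+0.9475, +0.3198)
n_5 = (+0.1545, +0.9880)
  (0,1): δ = 110.76°  ·
  (0,2): δ = 74.30°  ·
  (0,3): δ = 22.44°  ✓
  (0,4): δ = 40.27°  ·
  (0,5): δ = 102.73°  ·
  (1,2): δ = 143.54°  ·
  (1,3): δ = 91.69°  ·
  (1,4): δ = 28.97°  ·
  (1,5): δ = 33.49°  ·
  (2,3): δ = 128.14°  ·
  (2,4): δ = 65.42°  ·
  (2,5): δ = 2.96°  ✓
  (3,4): δ = 117.28°  ·
  (3,5): δ = 54.82°  ·
  (4,5): δ = 117.54°  ·
antipodal pairs: 2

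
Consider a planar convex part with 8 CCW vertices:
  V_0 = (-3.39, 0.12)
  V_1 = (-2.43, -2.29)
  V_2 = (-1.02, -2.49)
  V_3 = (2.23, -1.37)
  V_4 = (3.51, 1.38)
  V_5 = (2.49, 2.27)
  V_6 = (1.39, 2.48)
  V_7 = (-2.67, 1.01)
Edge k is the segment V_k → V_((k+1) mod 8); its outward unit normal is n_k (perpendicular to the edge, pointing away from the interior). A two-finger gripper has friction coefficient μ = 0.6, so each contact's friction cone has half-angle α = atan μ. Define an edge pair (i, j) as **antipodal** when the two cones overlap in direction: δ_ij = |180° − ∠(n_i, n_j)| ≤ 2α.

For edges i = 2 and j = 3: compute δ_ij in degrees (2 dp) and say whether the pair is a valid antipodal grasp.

α = atan 0.6 = 30.96°;  2α = 61.93°
edge 2: e_2 = (+3.25, +1.12);  n_2 = (+0.3258, -0.9454)
edge 3: e_3 = (+1.28, +2.75);  n_3 = (+0.9066, -0.4220)
∠(n_2, n_3) = 46.03°
δ = |180° − 46.03°| = 133.97°
133.97° > 2α = 61.93°  →  invalid

δ = 133.97°, invalid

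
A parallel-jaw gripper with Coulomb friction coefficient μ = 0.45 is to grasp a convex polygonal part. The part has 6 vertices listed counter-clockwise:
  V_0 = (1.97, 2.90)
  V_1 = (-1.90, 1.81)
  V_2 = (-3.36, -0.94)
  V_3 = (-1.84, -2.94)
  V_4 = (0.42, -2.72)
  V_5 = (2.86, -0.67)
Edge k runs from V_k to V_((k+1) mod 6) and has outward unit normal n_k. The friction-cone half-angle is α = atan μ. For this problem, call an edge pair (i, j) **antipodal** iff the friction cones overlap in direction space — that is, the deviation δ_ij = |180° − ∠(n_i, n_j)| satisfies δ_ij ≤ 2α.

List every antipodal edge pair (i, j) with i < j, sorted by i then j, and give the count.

count = 5; pairs: (0,3), (0,4), (1,4), (1,5), (2,5)

α = atan 0.45 = 24.23°;  2α = 48.46°
n_0 = (-0.2711, +0.9625)
n_1 = (-0.8832, +0.4689)
n_2 = (-0.7962, -0.6051)
n_3 = (+0.0969, -0.9953)
n_4 = (+0.6433, -0.7656)
n_5 = (+0.9703, +0.2419)
  (0,1): δ = 133.69°  ·
  (0,2): δ = 68.50°  ·
  (0,3): δ = 10.17°  ✓
  (0,4): δ = 24.31°  ✓
  (0,5): δ = 88.27°  ·
  (1,2): δ = 114.80°  ·
  (1,3): δ = 56.48°  ·
  (1,4): δ = 22.00°  ✓
  (1,5): δ = 41.96°  ✓
  (2,3): δ = 121.67°  ·
  (2,4): δ = 87.20°  ·
  (2,5): δ = 23.24°  ✓
  (3,4): δ = 145.52°  ·
  (3,5): δ = 81.56°  ·
  (4,5): δ = 116.04°  ·
antipodal pairs: 5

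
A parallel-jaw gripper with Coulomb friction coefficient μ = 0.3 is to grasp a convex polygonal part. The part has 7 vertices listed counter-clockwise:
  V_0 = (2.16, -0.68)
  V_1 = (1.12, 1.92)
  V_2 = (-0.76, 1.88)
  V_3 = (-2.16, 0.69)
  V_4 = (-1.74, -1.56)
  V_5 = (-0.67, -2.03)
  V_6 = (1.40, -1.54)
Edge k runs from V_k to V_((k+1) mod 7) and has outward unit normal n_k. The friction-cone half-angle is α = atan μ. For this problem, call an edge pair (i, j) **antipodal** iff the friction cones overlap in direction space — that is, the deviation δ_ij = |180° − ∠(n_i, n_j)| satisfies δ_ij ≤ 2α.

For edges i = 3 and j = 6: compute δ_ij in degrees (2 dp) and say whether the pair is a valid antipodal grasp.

δ = 52.04°, invalid

α = atan 0.3 = 16.70°;  2α = 33.40°
edge 3: e_3 = (+0.42, -2.25);  n_3 = (-0.9830, -0.1835)
edge 6: e_6 = (+0.76, +0.86);  n_6 = (+0.7493, -0.6622)
∠(n_3, n_6) = 127.96°
δ = |180° − 127.96°| = 52.04°
52.04° > 2α = 33.40°  →  invalid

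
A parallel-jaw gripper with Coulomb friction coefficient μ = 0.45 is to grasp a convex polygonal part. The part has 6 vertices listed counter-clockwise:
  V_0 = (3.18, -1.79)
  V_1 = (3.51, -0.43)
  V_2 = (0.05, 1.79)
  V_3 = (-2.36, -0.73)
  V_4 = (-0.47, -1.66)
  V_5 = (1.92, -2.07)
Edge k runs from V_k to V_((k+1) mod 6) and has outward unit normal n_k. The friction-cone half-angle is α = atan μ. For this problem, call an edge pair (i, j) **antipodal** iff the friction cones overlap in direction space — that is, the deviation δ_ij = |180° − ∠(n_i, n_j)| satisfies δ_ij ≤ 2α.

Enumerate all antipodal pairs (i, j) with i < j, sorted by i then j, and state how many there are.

α = atan 0.45 = 24.23°;  2α = 48.46°
n_0 = (+0.9718, -0.2358)
n_1 = (+0.5400, +0.8417)
n_2 = (-0.7227, +0.6912)
n_3 = (-0.4415, -0.8973)
n_4 = (-0.1691, -0.9856)
n_5 = (+0.2169, -0.9762)
  (0,1): δ = 109.05°  ·
  (0,2): δ = 30.08°  ✓
  (0,3): δ = 77.44°  ·
  (0,4): δ = 93.90°  ·
  (0,5): δ = 116.17°  ·
  (1,2): δ = 101.04°  ·
  (1,3): δ = 6.48°  ✓
  (1,4): δ = 22.95°  ✓
  (1,5): δ = 45.21°  ✓
  (2,3): δ = 72.48°  ·
  (2,4): δ = 56.01°  ·
  (2,5): δ = 33.75°  ✓
  (3,4): δ = 163.53°  ·
  (3,5): δ = 141.27°  ·
  (4,5): δ = 157.74°  ·
antipodal pairs: 5

count = 5; pairs: (0,2), (1,3), (1,4), (1,5), (2,5)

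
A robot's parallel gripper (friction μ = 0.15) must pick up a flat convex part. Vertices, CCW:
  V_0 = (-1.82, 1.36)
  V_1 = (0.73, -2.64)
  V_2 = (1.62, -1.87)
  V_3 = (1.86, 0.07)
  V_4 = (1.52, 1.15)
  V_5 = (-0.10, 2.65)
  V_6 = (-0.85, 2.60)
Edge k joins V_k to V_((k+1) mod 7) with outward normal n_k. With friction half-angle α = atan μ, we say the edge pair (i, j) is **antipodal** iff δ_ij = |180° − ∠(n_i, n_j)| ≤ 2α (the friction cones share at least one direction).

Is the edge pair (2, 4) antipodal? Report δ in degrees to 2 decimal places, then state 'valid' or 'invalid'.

δ = 125.75°, invalid

α = atan 0.15 = 8.53°;  2α = 17.06°
edge 2: e_2 = (+0.24, +1.94);  n_2 = (+0.9924, -0.1228)
edge 4: e_4 = (-1.62, +1.50);  n_4 = (+0.6794, +0.7338)
∠(n_2, n_4) = 54.25°
δ = |180° − 54.25°| = 125.75°
125.75° > 2α = 17.06°  →  invalid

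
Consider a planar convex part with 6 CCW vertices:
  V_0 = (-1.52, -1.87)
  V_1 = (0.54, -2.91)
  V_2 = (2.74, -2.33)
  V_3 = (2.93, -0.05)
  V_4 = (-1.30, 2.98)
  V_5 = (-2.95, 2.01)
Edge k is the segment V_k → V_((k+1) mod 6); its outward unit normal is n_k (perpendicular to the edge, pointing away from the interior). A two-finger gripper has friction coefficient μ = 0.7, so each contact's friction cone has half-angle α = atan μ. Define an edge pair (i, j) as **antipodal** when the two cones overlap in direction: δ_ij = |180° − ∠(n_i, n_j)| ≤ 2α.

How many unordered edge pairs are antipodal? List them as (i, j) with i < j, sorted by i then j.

α = atan 0.7 = 34.99°;  2α = 69.98°
n_0 = (-0.4507, -0.8927)
n_1 = (+0.2549, -0.9670)
n_2 = (+0.9965, -0.0830)
n_3 = (+0.5823, +0.8130)
n_4 = (-0.5068, +0.8621)
n_5 = (-0.9383, -0.3458)
  (0,1): δ = 138.44°  ·
  (0,2): δ = 67.98°  ✓
  (0,3): δ = 8.83°  ✓
  (0,4): δ = 57.24°  ✓
  (0,5): δ = 137.02°  ·
  (1,2): δ = 109.53°  ·
  (1,3): δ = 50.38°  ✓
  (1,4): δ = 15.68°  ✓
  (1,5): δ = 95.46°  ·
  (2,3): δ = 120.85°  ·
  (2,4): δ = 54.79°  ✓
  (2,5): δ = 25.00°  ✓
  (3,4): δ = 113.94°  ·
  (3,5): δ = 34.15°  ✓
  (4,5): δ = 100.22°  ·
antipodal pairs: 8

count = 8; pairs: (0,2), (0,3), (0,4), (1,3), (1,4), (2,4), (2,5), (3,5)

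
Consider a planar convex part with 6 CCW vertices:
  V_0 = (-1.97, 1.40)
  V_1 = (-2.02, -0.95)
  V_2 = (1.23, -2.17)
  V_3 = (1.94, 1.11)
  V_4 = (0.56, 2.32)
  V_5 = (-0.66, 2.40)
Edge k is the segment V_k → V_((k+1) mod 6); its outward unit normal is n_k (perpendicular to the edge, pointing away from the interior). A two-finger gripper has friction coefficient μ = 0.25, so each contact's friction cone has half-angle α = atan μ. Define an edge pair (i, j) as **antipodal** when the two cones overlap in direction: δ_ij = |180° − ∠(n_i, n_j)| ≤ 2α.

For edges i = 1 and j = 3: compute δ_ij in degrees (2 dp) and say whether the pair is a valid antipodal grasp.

δ = 20.67°, valid

α = atan 0.25 = 14.04°;  2α = 28.07°
edge 1: e_1 = (+3.25, -1.22);  n_1 = (-0.3514, -0.9362)
edge 3: e_3 = (-1.38, +1.21);  n_3 = (+0.6593, +0.7519)
∠(n_1, n_3) = 159.33°
δ = |180° − 159.33°| = 20.67°
20.67° ≤ 2α = 28.07°  →  valid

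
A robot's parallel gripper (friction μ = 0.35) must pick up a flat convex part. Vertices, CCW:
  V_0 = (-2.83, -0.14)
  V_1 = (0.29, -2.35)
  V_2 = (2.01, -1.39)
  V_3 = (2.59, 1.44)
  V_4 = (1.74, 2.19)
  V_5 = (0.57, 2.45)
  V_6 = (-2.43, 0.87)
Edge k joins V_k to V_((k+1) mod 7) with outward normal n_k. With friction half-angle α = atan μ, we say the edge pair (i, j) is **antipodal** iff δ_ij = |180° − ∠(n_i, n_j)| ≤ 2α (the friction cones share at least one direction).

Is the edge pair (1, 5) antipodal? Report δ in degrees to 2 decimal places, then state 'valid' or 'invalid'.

δ = 1.39°, valid

α = atan 0.35 = 19.29°;  2α = 38.58°
edge 1: e_1 = (+1.72, +0.96);  n_1 = (+0.4874, -0.8732)
edge 5: e_5 = (-3.00, -1.58);  n_5 = (-0.4660, +0.8848)
∠(n_1, n_5) = 178.61°
δ = |180° − 178.61°| = 1.39°
1.39° ≤ 2α = 38.58°  →  valid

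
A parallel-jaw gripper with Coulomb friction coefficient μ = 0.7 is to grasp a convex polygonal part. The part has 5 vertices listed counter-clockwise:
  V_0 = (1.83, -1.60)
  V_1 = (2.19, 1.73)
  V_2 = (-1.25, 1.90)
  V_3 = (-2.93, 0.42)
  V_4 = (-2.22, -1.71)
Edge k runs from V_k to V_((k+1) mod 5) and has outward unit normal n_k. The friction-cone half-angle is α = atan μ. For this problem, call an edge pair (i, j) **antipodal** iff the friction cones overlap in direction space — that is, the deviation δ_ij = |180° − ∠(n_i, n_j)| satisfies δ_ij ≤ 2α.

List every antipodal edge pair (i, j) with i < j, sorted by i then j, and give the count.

count = 5; pairs: (0,2), (0,3), (1,3), (1,4), (2,4)

α = atan 0.7 = 34.99°;  2α = 69.98°
n_0 = (+0.9942, -0.1075)
n_1 = (+0.0494, +0.9988)
n_2 = (-0.6610, +0.7504)
n_3 = (-0.9487, -0.3162)
n_4 = (+0.0272, -0.9996)
  (0,1): δ = 86.66°  ·
  (0,2): δ = 42.45°  ✓
  (0,3): δ = 24.61°  ✓
  (0,4): δ = 97.73°  ·
  (1,2): δ = 135.79°  ·
  (1,3): δ = 68.74°  ✓
  (1,4): δ = 4.38°  ✓
  (2,3): δ = 112.94°  ·
  (2,4): δ = 39.82°  ✓
  (3,4): δ = 106.88°  ·
antipodal pairs: 5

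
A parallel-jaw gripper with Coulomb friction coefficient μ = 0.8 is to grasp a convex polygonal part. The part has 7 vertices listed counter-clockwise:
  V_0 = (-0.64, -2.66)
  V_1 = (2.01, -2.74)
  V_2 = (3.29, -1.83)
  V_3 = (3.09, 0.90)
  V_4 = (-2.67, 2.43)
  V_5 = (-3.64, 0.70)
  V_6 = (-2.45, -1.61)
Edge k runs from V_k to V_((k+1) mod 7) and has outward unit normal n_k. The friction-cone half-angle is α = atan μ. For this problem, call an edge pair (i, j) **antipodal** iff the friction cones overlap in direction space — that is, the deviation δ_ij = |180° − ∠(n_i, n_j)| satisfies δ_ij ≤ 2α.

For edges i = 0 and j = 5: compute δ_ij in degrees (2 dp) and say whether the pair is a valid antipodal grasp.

δ = 118.98°, invalid

α = atan 0.8 = 38.66°;  2α = 77.32°
edge 0: e_0 = (+2.65, -0.08);  n_0 = (-0.0302, -0.9995)
edge 5: e_5 = (+1.19, -2.31);  n_5 = (-0.8890, -0.4580)
∠(n_0, n_5) = 61.02°
δ = |180° − 61.02°| = 118.98°
118.98° > 2α = 77.32°  →  invalid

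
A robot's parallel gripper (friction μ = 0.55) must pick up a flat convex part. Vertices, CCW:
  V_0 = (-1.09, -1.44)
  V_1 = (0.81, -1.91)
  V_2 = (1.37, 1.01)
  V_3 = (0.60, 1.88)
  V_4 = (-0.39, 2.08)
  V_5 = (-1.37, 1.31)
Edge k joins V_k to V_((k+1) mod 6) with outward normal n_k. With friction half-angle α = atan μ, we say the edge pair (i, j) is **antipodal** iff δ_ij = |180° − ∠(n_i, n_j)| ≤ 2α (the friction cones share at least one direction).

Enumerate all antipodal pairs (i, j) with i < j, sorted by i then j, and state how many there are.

count = 6; pairs: (0,2), (0,3), (0,4), (1,4), (1,5), (2,5)

α = atan 0.55 = 28.81°;  2α = 57.62°
n_0 = (-0.2401, -0.9707)
n_1 = (+0.9821, -0.1883)
n_2 = (+0.7488, +0.6628)
n_3 = (+0.1980, +0.9802)
n_4 = (-0.6178, +0.7863)
n_5 = (-0.9949, -0.1013)
  (0,1): δ = 86.96°  ·
  (0,2): δ = 34.60°  ✓
  (0,3): δ = 2.47°  ✓
  (0,4): δ = 52.05°  ✓
  (0,5): δ = 109.71°  ·
  (1,2): δ = 127.63°  ·
  (1,3): δ = 90.56°  ·
  (1,4): δ = 40.99°  ✓
  (1,5): δ = 16.67°  ✓
  (2,3): δ = 142.93°  ·
  (2,4): δ = 93.35°  ·
  (2,5): δ = 35.70°  ✓
  (3,4): δ = 130.42°  ·
  (3,5): δ = 72.77°  ·
  (4,5): δ = 122.34°  ·
antipodal pairs: 6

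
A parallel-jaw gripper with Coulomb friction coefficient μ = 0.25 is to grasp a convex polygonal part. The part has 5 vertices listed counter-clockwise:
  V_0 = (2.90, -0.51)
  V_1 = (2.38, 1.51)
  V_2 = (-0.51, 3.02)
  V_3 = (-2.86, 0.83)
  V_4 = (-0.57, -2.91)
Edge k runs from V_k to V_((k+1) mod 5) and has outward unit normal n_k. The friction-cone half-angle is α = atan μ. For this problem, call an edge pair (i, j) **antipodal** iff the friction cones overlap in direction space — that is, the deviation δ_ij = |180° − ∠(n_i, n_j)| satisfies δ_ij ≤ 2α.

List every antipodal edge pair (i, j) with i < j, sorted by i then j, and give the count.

count = 2; pairs: (0,3), (2,4)

α = atan 0.25 = 14.04°;  2α = 28.07°
n_0 = (+0.9684, +0.2493)
n_1 = (+0.4631, +0.8863)
n_2 = (-0.6818, +0.7316)
n_3 = (-0.8528, -0.5222)
n_4 = (+0.5688, -0.8224)
  (0,1): δ = 132.02°  ·
  (0,2): δ = 61.45°  ·
  (0,3): δ = 17.04°  ✓
  (0,4): δ = 110.23°  ·
  (1,2): δ = 109.43°  ·
  (1,3): δ = 30.93°  ·
  (1,4): δ = 62.26°  ·
  (2,3): δ = 101.50°  ·
  (2,4): δ = 8.31°  ✓
  (3,4): δ = 86.81°  ·
antipodal pairs: 2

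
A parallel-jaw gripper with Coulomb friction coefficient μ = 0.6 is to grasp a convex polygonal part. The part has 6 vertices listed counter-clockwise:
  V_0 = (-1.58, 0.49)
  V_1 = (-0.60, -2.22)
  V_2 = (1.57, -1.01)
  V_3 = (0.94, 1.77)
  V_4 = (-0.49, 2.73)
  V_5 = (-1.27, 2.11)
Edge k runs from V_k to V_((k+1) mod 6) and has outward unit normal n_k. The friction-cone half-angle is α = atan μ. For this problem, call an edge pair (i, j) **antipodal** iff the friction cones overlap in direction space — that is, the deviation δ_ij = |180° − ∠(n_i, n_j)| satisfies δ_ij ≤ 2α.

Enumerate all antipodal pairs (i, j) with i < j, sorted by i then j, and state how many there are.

α = atan 0.6 = 30.96°;  2α = 61.93°
n_0 = (-0.9404, -0.3401)
n_1 = (+0.4870, -0.8734)
n_2 = (+0.9753, +0.2210)
n_3 = (+0.5574, +0.8303)
n_4 = (-0.6222, +0.7828)
n_5 = (-0.9822, +0.1879)
  (0,1): δ = 80.74°  ·
  (0,2): δ = 7.11°  ✓
  (0,3): δ = 36.24°  ✓
  (0,4): δ = 108.60°  ·
  (0,5): δ = 149.29°  ·
  (1,2): δ = 106.38°  ·
  (1,3): δ = 63.02°  ·
  (1,4): δ = 9.34°  ✓
  (1,5): δ = 50.02°  ✓
  (2,3): δ = 136.64°  ·
  (2,4): δ = 64.29°  ·
  (2,5): δ = 23.60°  ✓
  (3,4): δ = 107.65°  ·
  (3,5): δ = 66.96°  ·
  (4,5): δ = 139.31°  ·
antipodal pairs: 5

count = 5; pairs: (0,2), (0,3), (1,4), (1,5), (2,5)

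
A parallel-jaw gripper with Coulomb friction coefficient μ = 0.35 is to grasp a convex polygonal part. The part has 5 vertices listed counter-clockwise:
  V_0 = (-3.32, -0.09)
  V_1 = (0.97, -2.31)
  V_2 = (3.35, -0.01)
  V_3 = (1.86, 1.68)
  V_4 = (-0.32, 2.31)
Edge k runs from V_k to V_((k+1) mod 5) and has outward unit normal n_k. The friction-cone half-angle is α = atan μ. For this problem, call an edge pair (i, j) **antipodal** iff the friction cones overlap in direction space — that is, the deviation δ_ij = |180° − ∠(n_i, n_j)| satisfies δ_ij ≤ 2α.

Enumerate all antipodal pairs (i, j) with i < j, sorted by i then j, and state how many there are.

α = atan 0.35 = 19.29°;  2α = 38.58°
n_0 = (-0.4596, -0.8881)
n_1 = (+0.6949, -0.7191)
n_2 = (+0.7501, +0.6613)
n_3 = (+0.2776, +0.9607)
n_4 = (-0.6247, +0.7809)
  (0,1): δ = 108.62°  ·
  (0,2): δ = 21.24°  ✓
  (0,3): δ = 11.24°  ✓
  (0,4): δ = 66.02°  ·
  (1,2): δ = 92.62°  ·
  (1,3): δ = 60.14°  ·
  (1,4): δ = 5.36°  ✓
  (2,3): δ = 147.52°  ·
  (2,4): δ = 92.74°  ·
  (3,4): δ = 125.22°  ·
antipodal pairs: 3

count = 3; pairs: (0,2), (0,3), (1,4)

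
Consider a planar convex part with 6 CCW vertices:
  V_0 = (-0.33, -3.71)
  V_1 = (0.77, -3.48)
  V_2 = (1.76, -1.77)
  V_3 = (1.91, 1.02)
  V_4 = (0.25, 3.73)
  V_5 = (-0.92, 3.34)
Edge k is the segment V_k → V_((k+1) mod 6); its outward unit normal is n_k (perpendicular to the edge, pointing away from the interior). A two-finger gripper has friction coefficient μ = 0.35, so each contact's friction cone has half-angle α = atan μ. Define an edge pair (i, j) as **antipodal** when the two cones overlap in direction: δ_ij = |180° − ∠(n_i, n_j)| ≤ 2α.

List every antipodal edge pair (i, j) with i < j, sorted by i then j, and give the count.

α = atan 0.35 = 19.29°;  2α = 38.58°
n_0 = (+0.2047, -0.9788)
n_1 = (+0.8654, -0.5010)
n_2 = (+0.9986, -0.0537)
n_3 = (+0.8527, +0.5223)
n_4 = (-0.3162, +0.9487)
n_5 = (-0.9965, -0.0834)
  (0,1): δ = 131.88°  ·
  (0,2): δ = 104.89°  ·
  (0,3): δ = 70.32°  ·
  (0,4): δ = 6.63°  ✓
  (0,5): δ = 82.97°  ·
  (1,2): δ = 153.01°  ·
  (1,3): δ = 118.44°  ·
  (1,4): δ = 41.50°  ·
  (1,5): δ = 34.85°  ✓
  (2,3): δ = 145.43°  ·
  (2,4): δ = 68.49°  ·
  (2,5): δ = 7.86°  ✓
  (3,4): δ = 103.05°  ·
  (3,5): δ = 26.71°  ✓
  (4,5): δ = 103.65°  ·
antipodal pairs: 4

count = 4; pairs: (0,4), (1,5), (2,5), (3,5)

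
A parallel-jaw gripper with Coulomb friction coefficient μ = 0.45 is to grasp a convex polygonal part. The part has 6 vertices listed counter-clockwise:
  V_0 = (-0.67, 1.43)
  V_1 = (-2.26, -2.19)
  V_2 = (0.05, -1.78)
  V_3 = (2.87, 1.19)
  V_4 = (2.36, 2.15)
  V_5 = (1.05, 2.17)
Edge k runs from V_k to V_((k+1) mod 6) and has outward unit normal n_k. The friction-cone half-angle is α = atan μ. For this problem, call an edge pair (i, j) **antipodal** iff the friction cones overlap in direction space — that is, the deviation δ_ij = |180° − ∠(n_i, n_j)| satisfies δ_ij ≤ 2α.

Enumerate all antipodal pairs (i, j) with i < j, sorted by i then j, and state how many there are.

count = 5; pairs: (0,2), (1,4), (1,5), (2,4), (2,5)

α = atan 0.45 = 24.23°;  2α = 48.46°
n_0 = (-0.9156, +0.4021)
n_1 = (+0.1748, -0.9846)
n_2 = (+0.7252, -0.6886)
n_3 = (+0.8831, +0.4692)
n_4 = (+0.0153, +0.9999)
n_5 = (-0.3952, +0.9186)
  (0,1): δ = 56.22°  ·
  (0,2): δ = 19.80°  ✓
  (0,3): δ = 51.69°  ·
  (0,4): δ = 112.84°  ·
  (0,5): δ = 136.99°  ·
  (1,2): δ = 143.58°  ·
  (1,3): δ = 72.09°  ·
  (1,4): δ = 10.94°  ✓
  (1,5): δ = 13.21°  ✓
  (2,3): δ = 108.50°  ·
  (2,4): δ = 47.36°  ✓
  (2,5): δ = 23.21°  ✓
  (3,4): δ = 118.85°  ·
  (3,5): δ = 94.70°  ·
  (4,5): δ = 155.85°  ·
antipodal pairs: 5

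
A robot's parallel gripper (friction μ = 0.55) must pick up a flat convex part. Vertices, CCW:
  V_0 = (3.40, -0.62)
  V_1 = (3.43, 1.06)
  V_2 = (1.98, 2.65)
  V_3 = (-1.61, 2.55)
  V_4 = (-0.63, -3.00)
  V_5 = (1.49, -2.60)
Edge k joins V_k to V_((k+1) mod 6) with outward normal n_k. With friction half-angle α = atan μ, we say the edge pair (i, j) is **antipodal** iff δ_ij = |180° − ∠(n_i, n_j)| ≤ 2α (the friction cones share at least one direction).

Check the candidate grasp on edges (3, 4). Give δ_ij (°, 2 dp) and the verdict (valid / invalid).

δ = 89.33°, invalid

α = atan 0.55 = 28.81°;  2α = 57.62°
edge 3: e_3 = (+0.98, -5.55);  n_3 = (-0.9848, -0.1739)
edge 4: e_4 = (+2.12, +0.40);  n_4 = (+0.1854, -0.9827)
∠(n_3, n_4) = 90.67°
δ = |180° − 90.67°| = 89.33°
89.33° > 2α = 57.62°  →  invalid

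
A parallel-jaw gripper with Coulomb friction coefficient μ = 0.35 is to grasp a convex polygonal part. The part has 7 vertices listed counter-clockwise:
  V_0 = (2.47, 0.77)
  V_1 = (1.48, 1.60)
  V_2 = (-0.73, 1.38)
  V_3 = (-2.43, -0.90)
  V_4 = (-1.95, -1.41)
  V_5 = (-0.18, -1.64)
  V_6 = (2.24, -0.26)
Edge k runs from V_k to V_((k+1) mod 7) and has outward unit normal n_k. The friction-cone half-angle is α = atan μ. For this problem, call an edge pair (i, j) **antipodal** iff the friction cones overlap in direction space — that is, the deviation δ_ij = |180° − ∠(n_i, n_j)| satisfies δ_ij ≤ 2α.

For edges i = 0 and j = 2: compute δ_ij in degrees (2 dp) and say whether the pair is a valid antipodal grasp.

δ = 86.73°, invalid

α = atan 0.35 = 19.29°;  2α = 38.58°
edge 0: e_0 = (-0.99, +0.83);  n_0 = (+0.6425, +0.7663)
edge 2: e_2 = (-1.70, -2.28);  n_2 = (-0.8017, +0.5977)
∠(n_0, n_2) = 93.27°
δ = |180° − 93.27°| = 86.73°
86.73° > 2α = 38.58°  →  invalid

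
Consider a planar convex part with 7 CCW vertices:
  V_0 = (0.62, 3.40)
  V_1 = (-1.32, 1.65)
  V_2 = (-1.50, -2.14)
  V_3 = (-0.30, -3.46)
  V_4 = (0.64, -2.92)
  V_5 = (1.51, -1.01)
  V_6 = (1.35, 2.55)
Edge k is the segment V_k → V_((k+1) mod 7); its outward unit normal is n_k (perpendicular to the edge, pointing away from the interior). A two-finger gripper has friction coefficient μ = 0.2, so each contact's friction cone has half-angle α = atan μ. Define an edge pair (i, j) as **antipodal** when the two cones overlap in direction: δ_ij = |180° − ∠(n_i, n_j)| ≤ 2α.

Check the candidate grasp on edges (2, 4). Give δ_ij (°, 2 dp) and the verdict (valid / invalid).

α = atan 0.2 = 11.31°;  2α = 22.62°
edge 2: e_2 = (+1.20, -1.32);  n_2 = (-0.7399, -0.6727)
edge 4: e_4 = (+0.87, +1.91);  n_4 = (+0.9100, -0.4145)
∠(n_2, n_4) = 113.24°
δ = |180° − 113.24°| = 66.76°
66.76° > 2α = 22.62°  →  invalid

δ = 66.76°, invalid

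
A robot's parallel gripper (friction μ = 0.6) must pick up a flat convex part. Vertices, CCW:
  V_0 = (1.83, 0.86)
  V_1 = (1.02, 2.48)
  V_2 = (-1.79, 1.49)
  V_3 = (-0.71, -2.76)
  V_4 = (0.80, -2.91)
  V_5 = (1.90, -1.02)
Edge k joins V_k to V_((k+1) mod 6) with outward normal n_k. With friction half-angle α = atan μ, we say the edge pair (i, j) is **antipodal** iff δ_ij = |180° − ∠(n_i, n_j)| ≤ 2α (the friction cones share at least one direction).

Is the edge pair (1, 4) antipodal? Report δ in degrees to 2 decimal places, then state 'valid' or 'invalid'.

α = atan 0.6 = 30.96°;  2α = 61.93°
edge 1: e_1 = (-2.81, -0.99);  n_1 = (-0.3323, +0.9432)
edge 4: e_4 = (+1.10, +1.89);  n_4 = (+0.8643, -0.5030)
∠(n_1, n_4) = 139.61°
δ = |180° − 139.61°| = 40.39°
40.39° ≤ 2α = 61.93°  →  valid

δ = 40.39°, valid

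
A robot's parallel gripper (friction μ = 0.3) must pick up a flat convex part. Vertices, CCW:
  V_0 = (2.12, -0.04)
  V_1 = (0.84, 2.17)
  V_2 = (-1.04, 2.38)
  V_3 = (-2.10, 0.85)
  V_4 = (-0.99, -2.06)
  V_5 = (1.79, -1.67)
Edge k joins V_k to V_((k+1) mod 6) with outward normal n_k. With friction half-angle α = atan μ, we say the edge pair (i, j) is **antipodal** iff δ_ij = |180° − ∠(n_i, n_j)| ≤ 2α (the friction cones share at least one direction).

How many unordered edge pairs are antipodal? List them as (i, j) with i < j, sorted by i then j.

α = atan 0.3 = 16.70°;  2α = 33.40°
n_0 = (+0.8653, +0.5012)
n_1 = (+0.1110, +0.9938)
n_2 = (-0.8220, +0.5695)
n_3 = (-0.9343, -0.3564)
n_4 = (+0.1389, -0.9903)
n_5 = (+0.9801, -0.1984)
  (0,1): δ = 126.45°  ·
  (0,2): δ = 64.79°  ·
  (0,3): δ = 9.20°  ✓
  (0,4): δ = 67.91°  ·
  (0,5): δ = 138.48°  ·
  (1,2): δ = 118.34°  ·
  (1,3): δ = 62.75°  ·
  (1,4): δ = 14.36°  ✓
  (1,5): δ = 84.93°  ·
  (2,3): δ = 124.41°  ·
  (2,4): δ = 47.30°  ·
  (2,5): δ = 23.27°  ✓
  (3,4): δ = 102.89°  ·
  (3,5): δ = 32.32°  ✓
  (4,5): δ = 109.43°  ·
antipodal pairs: 4

count = 4; pairs: (0,3), (1,4), (2,5), (3,5)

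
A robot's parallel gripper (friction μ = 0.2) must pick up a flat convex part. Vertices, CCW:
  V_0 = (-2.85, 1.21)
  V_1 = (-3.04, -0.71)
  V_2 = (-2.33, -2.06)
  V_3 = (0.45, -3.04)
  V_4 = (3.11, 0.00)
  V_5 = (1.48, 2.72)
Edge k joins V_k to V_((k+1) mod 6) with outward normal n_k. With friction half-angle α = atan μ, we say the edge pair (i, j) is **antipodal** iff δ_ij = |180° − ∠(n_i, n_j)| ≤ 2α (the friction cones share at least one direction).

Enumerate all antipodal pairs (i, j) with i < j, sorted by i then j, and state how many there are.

count = 1; pairs: (1,4)

α = atan 0.2 = 11.31°;  2α = 22.62°
n_0 = (-0.9951, +0.0985)
n_1 = (-0.8851, -0.4655)
n_2 = (-0.3325, -0.9431)
n_3 = (+0.7526, -0.6585)
n_4 = (+0.8578, +0.5140)
n_5 = (-0.3293, +0.9442)
  (0,1): δ = 146.61°  ·
  (0,2): δ = 103.77°  ·
  (0,3): δ = 35.53°  ·
  (0,4): δ = 36.58°  ·
  (0,5): δ = 114.88°  ·
  (1,2): δ = 137.16°  ·
  (1,3): δ = 68.93°  ·
  (1,4): δ = 3.19°  ✓
  (1,5): δ = 81.48°  ·
  (2,3): δ = 111.77°  ·
  (2,4): δ = 39.65°  ·
  (2,5): δ = 38.64°  ·
  (3,4): δ = 107.88°  ·
  (3,5): δ = 29.59°  ·
  (4,5): δ = 101.71°  ·
antipodal pairs: 1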